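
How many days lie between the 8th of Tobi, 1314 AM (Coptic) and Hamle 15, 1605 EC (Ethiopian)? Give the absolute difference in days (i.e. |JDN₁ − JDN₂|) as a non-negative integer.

First date → JDN 2304730; second date → JDN 2310396.
The interval is |2304730 − 2310396| = 5666 days.

5666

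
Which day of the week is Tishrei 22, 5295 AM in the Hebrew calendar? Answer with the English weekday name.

This is JDN 2281625 (11 October 1534 Gregorian).
Since JDN mod 7 = 3 (0 = Monday), the day is Thursday.

Thursday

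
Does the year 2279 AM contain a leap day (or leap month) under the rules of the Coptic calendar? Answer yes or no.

2279 mod 4 = 3; in the Coptic calendar a year is leap when year mod 4 = 3, so it is a leap year.

yes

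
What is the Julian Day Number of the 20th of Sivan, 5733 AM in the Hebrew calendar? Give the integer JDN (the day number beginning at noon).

2441854

Equivalently 20 June 1973 (Gregorian).
JDN 2400001 is 17 November 1858 CE (Gregorian), MJD 0; the target day is +41853 days from there, so JDN = 2441854.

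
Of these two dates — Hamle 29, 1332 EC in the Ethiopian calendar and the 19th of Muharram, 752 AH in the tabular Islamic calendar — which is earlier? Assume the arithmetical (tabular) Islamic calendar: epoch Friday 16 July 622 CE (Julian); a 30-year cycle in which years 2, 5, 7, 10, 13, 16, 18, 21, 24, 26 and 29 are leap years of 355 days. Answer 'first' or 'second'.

first

The two dates have Julian Day Numbers 2210697 and 2214587 respectively.
Since 2210697 < 2214587, the first date comes first.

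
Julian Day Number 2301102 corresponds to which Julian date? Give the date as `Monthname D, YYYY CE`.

January 28, 1588 CE

The Gregorian equivalent of JDN 2301102 is 7 February 1588.
In the Julian calendar that day is January 28, 1588 CE.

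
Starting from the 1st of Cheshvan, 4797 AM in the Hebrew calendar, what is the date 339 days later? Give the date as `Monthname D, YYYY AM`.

Tishrei 15, 4798 AM

The starting date is JDN 2099753; 2099753 + 339 = 2100092.
JDN 2100092 corresponds to Tishrei 15, 4798 AM.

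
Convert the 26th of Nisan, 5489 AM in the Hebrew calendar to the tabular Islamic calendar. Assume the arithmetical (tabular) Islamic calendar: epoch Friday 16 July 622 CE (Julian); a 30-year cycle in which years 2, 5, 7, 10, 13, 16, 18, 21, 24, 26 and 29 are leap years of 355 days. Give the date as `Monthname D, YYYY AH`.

The source date corresponds to 25 April 1729 in the Gregorian calendar (JDN 2352679).
That day falls on 26 Ramadan 1141 AH in the tabular Islamic calendar.

Ramadan 26, 1141 AH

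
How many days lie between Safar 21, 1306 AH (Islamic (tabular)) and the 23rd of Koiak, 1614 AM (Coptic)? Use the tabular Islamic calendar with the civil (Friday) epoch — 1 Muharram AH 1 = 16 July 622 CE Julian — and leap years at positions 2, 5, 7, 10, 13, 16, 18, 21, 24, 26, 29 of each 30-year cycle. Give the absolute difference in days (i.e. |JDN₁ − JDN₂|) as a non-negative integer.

JDN of the first date = 2410938.
JDN of the second date = 2414290.
|2414290 − 2410938| = 3352.

3352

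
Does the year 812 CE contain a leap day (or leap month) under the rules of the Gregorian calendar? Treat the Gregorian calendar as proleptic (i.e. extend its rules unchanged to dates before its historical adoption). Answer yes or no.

yes

812 is divisible by 4 and not by 100, so it is a leap year.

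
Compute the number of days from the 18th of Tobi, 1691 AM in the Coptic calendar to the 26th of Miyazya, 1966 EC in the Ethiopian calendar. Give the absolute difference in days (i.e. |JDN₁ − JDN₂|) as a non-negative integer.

JDN of the first date = 2442439.
JDN of the second date = 2442172.
|2442172 − 2442439| = 267.

267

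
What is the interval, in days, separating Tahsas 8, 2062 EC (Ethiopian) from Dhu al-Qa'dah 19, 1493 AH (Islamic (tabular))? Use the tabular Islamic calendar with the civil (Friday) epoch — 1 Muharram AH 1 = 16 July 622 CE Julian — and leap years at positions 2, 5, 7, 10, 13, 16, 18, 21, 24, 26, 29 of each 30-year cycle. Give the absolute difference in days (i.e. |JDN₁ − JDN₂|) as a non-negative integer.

370

JDN of the first date = 2477098.
JDN of the second date = 2477468.
|2477468 − 2477098| = 370.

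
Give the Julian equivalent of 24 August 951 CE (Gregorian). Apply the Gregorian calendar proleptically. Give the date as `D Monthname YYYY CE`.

The Julian–Gregorian offset here is 5 days (Julian trailing).
24 August 951 Gregorian − 5 days → 19 August 951 Julian.

19 August 951 CE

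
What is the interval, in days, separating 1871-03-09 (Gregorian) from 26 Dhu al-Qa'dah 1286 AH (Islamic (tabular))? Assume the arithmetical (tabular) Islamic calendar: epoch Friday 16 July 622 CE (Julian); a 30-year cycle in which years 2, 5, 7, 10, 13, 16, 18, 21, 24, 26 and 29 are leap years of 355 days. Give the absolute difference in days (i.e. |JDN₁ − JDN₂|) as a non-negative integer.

JDN of the first date = 2404496.
JDN of the second date = 2404121.
|2404121 − 2404496| = 375.

375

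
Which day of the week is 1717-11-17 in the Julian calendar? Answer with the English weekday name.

In the Gregorian calendar this is 28 November 1717 (JDN 2348513).
2348513 ≡ 6 (mod 7); counting from Monday = 0 gives Sunday.

Sunday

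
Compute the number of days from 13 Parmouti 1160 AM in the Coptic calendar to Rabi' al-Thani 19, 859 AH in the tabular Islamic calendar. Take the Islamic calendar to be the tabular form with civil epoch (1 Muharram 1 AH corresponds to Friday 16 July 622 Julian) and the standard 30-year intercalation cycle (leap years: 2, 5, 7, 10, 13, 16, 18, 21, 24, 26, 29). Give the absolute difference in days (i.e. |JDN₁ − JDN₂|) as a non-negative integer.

4017

JDN of the first date = 2248577.
JDN of the second date = 2252594.
|2252594 − 2248577| = 4017.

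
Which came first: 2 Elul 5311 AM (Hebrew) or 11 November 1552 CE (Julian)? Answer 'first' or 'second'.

Converting both to JDN: 2287776 vs 2288241; the smaller is the first.

first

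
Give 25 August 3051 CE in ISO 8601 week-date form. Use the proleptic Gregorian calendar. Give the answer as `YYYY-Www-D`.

The weekday is Monday (ISO weekday 1).
That Monday belongs to ISO week 35 of ISO year 3051.

3051-W35-1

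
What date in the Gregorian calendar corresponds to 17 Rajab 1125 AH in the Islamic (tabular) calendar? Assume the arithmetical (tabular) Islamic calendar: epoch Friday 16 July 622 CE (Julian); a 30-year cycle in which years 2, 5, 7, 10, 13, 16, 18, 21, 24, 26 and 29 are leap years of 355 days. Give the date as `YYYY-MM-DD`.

Julian Day Number of the source date = 2346941.
Converting JDN 2346941 to the Gregorian calendar gives 9 August 1713 CE.

1713-08-09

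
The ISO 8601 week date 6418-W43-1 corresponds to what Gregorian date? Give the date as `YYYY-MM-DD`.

ISO week 1 of 6418 is the week containing the first Thursday of 6418.
Week 43, day 1 (Monday) lands on 6418-10-22.

6418-10-22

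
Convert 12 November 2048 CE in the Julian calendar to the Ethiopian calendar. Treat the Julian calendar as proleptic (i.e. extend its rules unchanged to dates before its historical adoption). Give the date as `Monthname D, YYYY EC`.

Hidar 16, 2041 EC

Both dates share Julian Day Number 2469406; in the Ethiopian calendar that is 16 Hidar 2041 EC.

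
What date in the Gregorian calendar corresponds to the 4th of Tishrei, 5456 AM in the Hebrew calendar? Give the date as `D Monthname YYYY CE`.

13 September 1695 CE

Julian Day Number of the source date = 2340402.
Converting JDN 2340402 to the Gregorian calendar gives 13 September 1695 CE.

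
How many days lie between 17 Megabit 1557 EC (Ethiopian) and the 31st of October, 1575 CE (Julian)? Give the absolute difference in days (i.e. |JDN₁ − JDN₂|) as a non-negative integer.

JDN of the first date = 2292746.
JDN of the second date = 2296630.
|2296630 − 2292746| = 3884.

3884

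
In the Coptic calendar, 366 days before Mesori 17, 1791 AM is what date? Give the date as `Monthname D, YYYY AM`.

The starting date is JDN 2479173; 2479173 − 366 = 2478807.
JDN 2478807 corresponds to Mesori 16, 1790 AM.

Mesori 16, 1790 AM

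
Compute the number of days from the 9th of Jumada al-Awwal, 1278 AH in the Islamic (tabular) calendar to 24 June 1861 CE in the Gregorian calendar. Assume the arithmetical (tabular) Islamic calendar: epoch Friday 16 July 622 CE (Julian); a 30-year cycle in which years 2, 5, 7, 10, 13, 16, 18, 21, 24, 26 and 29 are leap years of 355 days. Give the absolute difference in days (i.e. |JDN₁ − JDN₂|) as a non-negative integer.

JDN of the first date = 2401092.
JDN of the second date = 2400951.
|2400951 − 2401092| = 141.

141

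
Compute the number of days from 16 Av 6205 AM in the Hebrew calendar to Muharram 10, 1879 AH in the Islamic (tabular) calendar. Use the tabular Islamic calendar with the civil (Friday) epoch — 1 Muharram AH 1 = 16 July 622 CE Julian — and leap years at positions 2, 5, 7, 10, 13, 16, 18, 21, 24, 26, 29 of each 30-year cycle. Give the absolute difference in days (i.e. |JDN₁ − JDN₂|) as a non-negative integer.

359

JDN of the first date = 2614309.
JDN of the second date = 2613950.
|2613950 − 2614309| = 359.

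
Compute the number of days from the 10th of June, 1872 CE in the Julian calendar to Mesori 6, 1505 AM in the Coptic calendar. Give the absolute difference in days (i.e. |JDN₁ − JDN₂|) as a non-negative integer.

JDN of the first date = 2404967.
JDN of the second date = 2374701.
|2374701 − 2404967| = 30266.

30266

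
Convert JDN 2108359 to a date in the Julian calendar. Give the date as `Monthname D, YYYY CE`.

The proleptic Gregorian equivalent of JDN 2108359 is 22 May 1060.
In the Julian calendar that day is May 16, 1060 CE.

May 16, 1060 CE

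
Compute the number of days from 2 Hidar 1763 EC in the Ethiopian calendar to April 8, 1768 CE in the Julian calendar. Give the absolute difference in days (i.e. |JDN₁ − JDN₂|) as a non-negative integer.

First date → JDN 2367852; second date → JDN 2366918.
The interval is |2367852 − 2366918| = 934 days.

934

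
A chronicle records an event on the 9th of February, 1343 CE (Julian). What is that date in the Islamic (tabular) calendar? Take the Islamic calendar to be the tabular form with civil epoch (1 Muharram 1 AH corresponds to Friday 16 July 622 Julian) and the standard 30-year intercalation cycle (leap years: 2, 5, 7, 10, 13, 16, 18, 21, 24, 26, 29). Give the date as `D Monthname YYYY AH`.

13 Ramadan 743 AH

Julian Day Number of the source date = 2211628.
Converting JDN 2211628 to the tabular Islamic calendar gives 13 Ramadan 743 AH.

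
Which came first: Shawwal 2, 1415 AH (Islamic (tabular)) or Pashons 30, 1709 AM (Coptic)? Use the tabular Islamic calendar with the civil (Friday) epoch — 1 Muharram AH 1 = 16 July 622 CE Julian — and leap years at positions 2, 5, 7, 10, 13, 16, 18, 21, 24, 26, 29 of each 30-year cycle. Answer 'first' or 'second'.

second

Converting both to JDN: 2449781 vs 2449146; the smaller is the second.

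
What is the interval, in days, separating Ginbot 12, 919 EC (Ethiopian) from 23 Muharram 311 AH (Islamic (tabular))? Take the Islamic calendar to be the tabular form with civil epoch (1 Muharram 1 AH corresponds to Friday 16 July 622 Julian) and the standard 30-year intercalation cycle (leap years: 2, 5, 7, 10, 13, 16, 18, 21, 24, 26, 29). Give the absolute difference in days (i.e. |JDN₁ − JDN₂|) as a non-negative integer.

JDN of the first date = 2059771.
JDN of the second date = 2058316.
|2058316 − 2059771| = 1455.

1455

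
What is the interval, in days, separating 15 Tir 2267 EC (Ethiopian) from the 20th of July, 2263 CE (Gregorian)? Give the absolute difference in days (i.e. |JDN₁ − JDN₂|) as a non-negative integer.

First date → JDN 2552011; second date → JDN 2547804.
The interval is |2552011 − 2547804| = 4207 days.

4207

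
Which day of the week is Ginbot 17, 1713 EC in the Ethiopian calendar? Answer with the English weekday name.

Friday

In the Gregorian calendar this is 23 May 1721 (JDN 2349785).
2349785 ≡ 4 (mod 7); counting from Monday = 0 gives Friday.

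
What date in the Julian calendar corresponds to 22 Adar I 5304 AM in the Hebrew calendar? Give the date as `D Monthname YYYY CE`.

Both dates share Julian Day Number 2285050; in the Julian calendar that is 16 February 1544 CE.

16 February 1544 CE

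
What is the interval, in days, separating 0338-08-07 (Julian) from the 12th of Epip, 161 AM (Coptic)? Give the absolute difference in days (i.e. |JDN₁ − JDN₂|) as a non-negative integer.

First date → JDN 1844731; second date → JDN 1883781.
The interval is |1844731 − 1883781| = 39050 days.

39050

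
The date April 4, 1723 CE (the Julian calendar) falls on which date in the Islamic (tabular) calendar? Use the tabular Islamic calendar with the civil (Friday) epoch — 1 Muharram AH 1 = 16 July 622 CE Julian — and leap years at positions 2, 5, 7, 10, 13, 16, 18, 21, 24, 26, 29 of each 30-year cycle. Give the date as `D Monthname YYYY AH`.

Julian Day Number of the source date = 2350477.
Converting JDN 2350477 to the tabular Islamic calendar gives 9 Rajab 1135 AH.

9 Rajab 1135 AH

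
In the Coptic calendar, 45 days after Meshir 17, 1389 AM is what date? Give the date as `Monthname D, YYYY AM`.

Parmouti 2, 1389 AM

JDN of Meshir 17, 1389 AM = 2332163.
2332163 + 45 = 2332208.
JDN 2332208 in the Coptic calendar is Parmouti 2, 1389 AM.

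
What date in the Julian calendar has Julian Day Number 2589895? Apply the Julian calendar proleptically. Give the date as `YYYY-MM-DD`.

2378-09-30

The Gregorian equivalent of JDN 2589895 is 16 October 2378.
In the Julian calendar that day is 2378-09-30.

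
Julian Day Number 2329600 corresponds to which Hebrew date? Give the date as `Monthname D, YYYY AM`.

Adar I 10, 5426 AM

JDN 2329600 is 15 February 1666 in the Gregorian calendar.
In the Hebrew calendar that day is Adar I 10, 5426 AM.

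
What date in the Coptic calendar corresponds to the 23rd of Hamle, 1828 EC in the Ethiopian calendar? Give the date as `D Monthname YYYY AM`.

23 Epip 1552 AM

Both dates share Julian Day Number 2391855; in the Coptic calendar that is 23 Epip 1552 AM.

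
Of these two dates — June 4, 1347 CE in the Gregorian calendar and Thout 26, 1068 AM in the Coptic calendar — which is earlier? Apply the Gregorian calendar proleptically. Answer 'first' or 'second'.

first

The two dates have Julian Day Numbers 2213196 and 2214777 respectively.
Since 2213196 < 2214777, the first date comes first.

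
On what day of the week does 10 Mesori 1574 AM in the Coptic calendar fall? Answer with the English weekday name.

Sunday

In the Gregorian calendar this is 15 August 1858 (JDN 2399907).
2399907 ≡ 6 (mod 7); counting from Monday = 0 gives Sunday.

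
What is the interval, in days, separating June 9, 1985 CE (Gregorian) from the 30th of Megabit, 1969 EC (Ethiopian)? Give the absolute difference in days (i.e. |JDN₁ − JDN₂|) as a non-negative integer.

2984

First date → JDN 2446226; second date → JDN 2443242.
The interval is |2446226 − 2443242| = 2984 days.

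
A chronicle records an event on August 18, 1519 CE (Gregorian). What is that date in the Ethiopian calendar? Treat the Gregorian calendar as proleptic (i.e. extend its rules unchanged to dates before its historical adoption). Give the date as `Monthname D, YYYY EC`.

Nehase 15, 1511 EC

Both dates share Julian Day Number 2276092; in the Ethiopian calendar that is 15 Nehase 1511 EC.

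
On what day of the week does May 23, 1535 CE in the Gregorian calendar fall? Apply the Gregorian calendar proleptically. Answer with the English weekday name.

Thursday

Since JDN mod 7 = 3 (0 = Monday), the day is Thursday.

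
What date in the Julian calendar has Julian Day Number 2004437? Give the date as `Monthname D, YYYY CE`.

November 7, 775 CE

JDN 2004437 is 11 November 775 in the proleptic Gregorian calendar.
In the Julian calendar that day is November 7, 775 CE.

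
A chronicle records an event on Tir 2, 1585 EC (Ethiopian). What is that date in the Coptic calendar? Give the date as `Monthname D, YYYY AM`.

Julian Day Number of the source date = 2302898.
Converting JDN 2302898 to the Coptic calendar gives 2 Tobi 1309 AM.

Tobi 2, 1309 AM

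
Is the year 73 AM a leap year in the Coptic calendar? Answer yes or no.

73 mod 4 = 1; in the Coptic calendar a year is leap when year mod 4 = 3, so it is a common year.

no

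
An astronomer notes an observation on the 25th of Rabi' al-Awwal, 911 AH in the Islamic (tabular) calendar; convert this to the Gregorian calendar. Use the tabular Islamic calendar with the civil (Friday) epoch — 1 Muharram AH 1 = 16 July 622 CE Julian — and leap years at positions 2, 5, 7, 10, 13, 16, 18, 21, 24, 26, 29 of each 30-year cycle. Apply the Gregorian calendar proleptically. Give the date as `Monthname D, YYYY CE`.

September 5, 1505 CE

Both dates share Julian Day Number 2270997; in the Gregorian calendar that is 5 September 1505 CE.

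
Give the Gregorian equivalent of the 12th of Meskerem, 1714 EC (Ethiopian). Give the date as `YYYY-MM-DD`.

1721-09-20

Julian Day Number of the source date = 2349905.
Converting JDN 2349905 to the Gregorian calendar gives 20 September 1721 CE.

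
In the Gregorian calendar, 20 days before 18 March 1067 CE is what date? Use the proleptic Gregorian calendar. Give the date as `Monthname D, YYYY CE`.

February 26, 1067 CE

Counting 20 days back from JDN 2110850 reaches JDN 2110830, which is February 26, 1067 CE.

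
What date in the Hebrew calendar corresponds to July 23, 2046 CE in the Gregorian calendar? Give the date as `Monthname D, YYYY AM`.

Tammuz 19, 5806 AM

Both dates share Julian Day Number 2468550; in the Hebrew calendar that is 19 Tammuz 5806 AM.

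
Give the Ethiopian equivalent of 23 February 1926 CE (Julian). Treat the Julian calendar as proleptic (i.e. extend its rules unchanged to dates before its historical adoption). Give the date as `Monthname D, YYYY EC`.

Julian Day Number of the source date = 2424583.
Converting JDN 2424583 to the Ethiopian calendar gives 29 Yekatit 1918 EC.

Yekatit 29, 1918 EC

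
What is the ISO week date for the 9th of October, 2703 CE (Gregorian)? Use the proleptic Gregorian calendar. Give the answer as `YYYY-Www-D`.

The weekday is Friday (ISO weekday 5).
That Friday belongs to ISO week 41 of ISO year 2703.

2703-W41-5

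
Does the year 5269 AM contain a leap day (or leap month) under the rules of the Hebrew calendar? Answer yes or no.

yes

Hebrew year 5269 is year 6 of its 19-year Metonic cycle; leap years are at positions 3, 6, 8, 11, 14, 17, 19, so it is a leap year (13 months).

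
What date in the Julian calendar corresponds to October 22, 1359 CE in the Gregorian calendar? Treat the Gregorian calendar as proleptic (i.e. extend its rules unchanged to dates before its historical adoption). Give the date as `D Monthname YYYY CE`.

The Julian–Gregorian offset here is 8 days (Julian trailing).
22 October 1359 Gregorian − 8 days → 14 October 1359 Julian.

14 October 1359 CE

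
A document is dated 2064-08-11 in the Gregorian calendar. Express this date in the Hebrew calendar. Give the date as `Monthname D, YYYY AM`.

Av 29, 5824 AM

Both dates share Julian Day Number 2475144; in the Hebrew calendar that is 29 Av 5824 AM.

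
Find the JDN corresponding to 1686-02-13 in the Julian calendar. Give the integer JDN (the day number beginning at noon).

In the Gregorian calendar the same day is 23 February 1686.
JDN 2400001 is 17 November 1858 CE (Gregorian), MJD 0; the target day is −63088 days from there, so JDN = 2336913.

2336913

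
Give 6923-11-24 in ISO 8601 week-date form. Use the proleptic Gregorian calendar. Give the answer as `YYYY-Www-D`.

6923-W47-3

The weekday is Wednesday (ISO weekday 3).
That Wednesday belongs to ISO week 47 of ISO year 6923.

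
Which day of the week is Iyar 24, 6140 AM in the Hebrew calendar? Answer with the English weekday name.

Saturday

In the Gregorian calendar this is 31 May 2380 (JDN 2590488).
2590488 ≡ 5 (mod 7); counting from Monday = 0 gives Saturday.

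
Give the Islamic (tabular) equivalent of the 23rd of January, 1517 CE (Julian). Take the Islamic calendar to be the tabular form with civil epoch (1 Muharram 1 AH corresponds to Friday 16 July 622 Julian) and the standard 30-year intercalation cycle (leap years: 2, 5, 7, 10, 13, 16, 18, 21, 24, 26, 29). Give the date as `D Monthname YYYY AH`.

29 Dhu al-Hijjah 922 AH

The source date corresponds to 2 February 1517 in the proleptic Gregorian calendar (JDN 2275165).
That day falls on 29 Dhu al-Hijjah 922 AH in the tabular Islamic calendar.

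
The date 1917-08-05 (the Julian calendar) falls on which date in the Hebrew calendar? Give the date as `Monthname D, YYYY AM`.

Av 30, 5677 AM

The source date corresponds to 18 August 1917 in the Gregorian calendar (JDN 2421459).
That day falls on 30 Av 5677 AM in the Hebrew calendar.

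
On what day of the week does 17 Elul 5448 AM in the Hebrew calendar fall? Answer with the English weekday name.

Equivalently 12 September 1688 Gregorian, JDN 2337845.
Since JDN mod 7 = 6 (0 = Monday), the day is Sunday.

Sunday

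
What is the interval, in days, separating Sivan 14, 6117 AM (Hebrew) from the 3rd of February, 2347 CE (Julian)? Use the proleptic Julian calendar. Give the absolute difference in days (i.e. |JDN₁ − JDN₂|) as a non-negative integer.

First date → JDN 2582090; second date → JDN 2578333.
The interval is |2582090 − 2578333| = 3757 days.

3757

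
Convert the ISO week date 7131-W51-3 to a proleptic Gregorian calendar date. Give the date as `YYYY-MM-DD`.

7131-12-16

ISO week 1 of 7131 is the week containing the first Thursday of 7131.
Week 51, day 3 (Wednesday) lands on 7131-12-16.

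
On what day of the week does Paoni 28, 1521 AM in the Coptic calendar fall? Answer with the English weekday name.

Thursday

This is JDN 2380507 (4 July 1805 Gregorian).
JDN 2380507 mod 7 = 3, and JDN 0 was a Monday, so this is a Thursday.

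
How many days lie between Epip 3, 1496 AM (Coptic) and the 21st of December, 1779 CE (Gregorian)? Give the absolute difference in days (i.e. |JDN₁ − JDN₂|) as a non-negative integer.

JDN of the first date = 2371381.
JDN of the second date = 2371181.
|2371181 − 2371381| = 200.

200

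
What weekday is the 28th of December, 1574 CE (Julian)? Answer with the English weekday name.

Tuesday

Equivalently 7 January 1575 Gregorian, JDN 2296323.
Since JDN mod 7 = 1 (0 = Monday), the day is Tuesday.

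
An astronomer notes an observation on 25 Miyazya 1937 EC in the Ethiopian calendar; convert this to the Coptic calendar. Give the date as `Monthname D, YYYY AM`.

Both dates share Julian Day Number 2431579; in the Coptic calendar that is 25 Parmouti 1661 AM.

Parmouti 25, 1661 AM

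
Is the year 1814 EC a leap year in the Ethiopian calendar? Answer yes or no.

no

1814 mod 4 = 2; in the Ethiopian calendar a year is leap when year mod 4 = 3, so it is a common year.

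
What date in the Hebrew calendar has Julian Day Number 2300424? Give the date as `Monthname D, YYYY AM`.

Nisan 12, 5346 AM

The Gregorian equivalent of JDN 2300424 is 31 March 1586.
In the Hebrew calendar that day is Nisan 12, 5346 AM.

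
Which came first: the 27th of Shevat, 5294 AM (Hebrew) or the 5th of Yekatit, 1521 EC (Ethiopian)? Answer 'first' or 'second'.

second

Converting both to JDN: 2281394 vs 2279555; the smaller is the second.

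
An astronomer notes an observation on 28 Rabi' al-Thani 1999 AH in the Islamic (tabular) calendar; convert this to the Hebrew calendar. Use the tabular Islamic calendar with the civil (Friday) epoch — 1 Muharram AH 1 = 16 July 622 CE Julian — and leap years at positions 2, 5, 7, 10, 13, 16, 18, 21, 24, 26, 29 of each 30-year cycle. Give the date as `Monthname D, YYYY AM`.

Iyar 28, 6321 AM

The source date corresponds to 15 May 2561 in the Gregorian calendar (JDN 2656581).
That day falls on 28 Iyar 6321 AM in the Hebrew calendar.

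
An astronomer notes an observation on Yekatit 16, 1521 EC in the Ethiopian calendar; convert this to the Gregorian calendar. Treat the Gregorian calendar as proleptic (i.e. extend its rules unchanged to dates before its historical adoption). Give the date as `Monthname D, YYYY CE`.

February 20, 1529 CE

Julian Day Number of the source date = 2279566.
Converting JDN 2279566 to the Gregorian calendar gives 20 February 1529 CE.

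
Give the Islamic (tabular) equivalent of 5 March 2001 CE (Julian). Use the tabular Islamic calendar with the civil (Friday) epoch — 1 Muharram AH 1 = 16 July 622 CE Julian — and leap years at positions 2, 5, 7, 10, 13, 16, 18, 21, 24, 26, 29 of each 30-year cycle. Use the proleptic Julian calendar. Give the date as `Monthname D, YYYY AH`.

Both dates share Julian Day Number 2451987; in the tabular Islamic calendar that is 22 Dhu al-Hijjah 1421 AH.

Dhu al-Hijjah 22, 1421 AH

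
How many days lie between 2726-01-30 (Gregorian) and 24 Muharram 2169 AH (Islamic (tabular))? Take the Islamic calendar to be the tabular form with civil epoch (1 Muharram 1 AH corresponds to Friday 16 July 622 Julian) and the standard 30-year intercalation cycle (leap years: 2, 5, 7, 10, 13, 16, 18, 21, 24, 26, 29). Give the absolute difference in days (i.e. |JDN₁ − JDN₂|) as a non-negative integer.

10

First date → JDN 2716740; second date → JDN 2716730.
The interval is |2716740 − 2716730| = 10 days.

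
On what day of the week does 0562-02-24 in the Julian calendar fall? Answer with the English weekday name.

Friday

Equivalently 26 February 562 Gregorian, JDN 1926383.
Since JDN mod 7 = 4 (0 = Monday), the day is Friday.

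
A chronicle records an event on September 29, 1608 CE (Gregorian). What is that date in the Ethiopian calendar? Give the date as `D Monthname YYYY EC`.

Julian Day Number of the source date = 2308642.
Converting JDN 2308642 to the Ethiopian calendar gives 22 Meskerem 1601 EC.

22 Meskerem 1601 EC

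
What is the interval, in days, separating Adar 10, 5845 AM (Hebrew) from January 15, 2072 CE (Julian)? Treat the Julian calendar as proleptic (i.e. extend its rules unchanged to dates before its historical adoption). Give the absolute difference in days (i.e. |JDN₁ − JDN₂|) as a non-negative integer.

JDN of the first date = 2482657.
JDN of the second date = 2477870.
|2477870 − 2482657| = 4787.

4787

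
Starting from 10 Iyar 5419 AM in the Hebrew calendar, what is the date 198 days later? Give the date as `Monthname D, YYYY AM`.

Kislev 2, 5420 AM

The starting date is JDN 2327120; 2327120 + 198 = 2327318.
JDN 2327318 corresponds to Kislev 2, 5420 AM.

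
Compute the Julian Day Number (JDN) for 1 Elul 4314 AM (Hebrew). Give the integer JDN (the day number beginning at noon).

1923634

In the proleptic Gregorian calendar the same day is 18 August 554.
JDN 2299161 is 15 October 1582 CE (Gregorian); the target day is −375527 days from there, so JDN = 1923634.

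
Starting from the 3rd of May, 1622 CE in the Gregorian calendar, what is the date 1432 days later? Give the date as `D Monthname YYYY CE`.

JDN of the 3rd of May, 1622 CE = 2313606.
2313606 + 1432 = 2315038.
JDN 2315038 in the Gregorian calendar is 4 April 1626 CE.

4 April 1626 CE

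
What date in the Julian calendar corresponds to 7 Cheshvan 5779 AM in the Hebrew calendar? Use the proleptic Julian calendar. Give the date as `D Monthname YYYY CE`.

3 October 2018 CE

Both dates share Julian Day Number 2458408; in the Julian calendar that is 3 October 2018 CE.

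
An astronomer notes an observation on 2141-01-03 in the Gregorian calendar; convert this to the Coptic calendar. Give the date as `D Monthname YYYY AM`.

Both dates share Julian Day Number 2503047; in the Coptic calendar that is 24 Koiak 1857 AM.

24 Koiak 1857 AM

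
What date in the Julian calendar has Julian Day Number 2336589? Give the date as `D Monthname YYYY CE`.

The Gregorian equivalent of JDN 2336589 is 5 April 1685.
In the Julian calendar that day is 26 March 1685 CE.

26 March 1685 CE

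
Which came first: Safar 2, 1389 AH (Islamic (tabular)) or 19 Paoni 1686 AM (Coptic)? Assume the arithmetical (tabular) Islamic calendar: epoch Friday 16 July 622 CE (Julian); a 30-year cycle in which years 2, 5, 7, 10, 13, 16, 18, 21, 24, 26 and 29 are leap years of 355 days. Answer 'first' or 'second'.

first

The two dates have Julian Day Numbers 2440332 and 2440764 respectively.
Since 2440332 < 2440764, the first date comes first.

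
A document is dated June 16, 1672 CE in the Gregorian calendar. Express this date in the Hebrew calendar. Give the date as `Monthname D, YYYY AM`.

Sivan 21, 5432 AM

Both dates share Julian Day Number 2331913; in the Hebrew calendar that is 21 Sivan 5432 AM.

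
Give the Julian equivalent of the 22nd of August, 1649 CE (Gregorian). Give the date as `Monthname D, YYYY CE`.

August 12, 1649 CE

For dates in this range the Gregorian date is 10 days ahead of the Julian.
22 August 1649 Gregorian − 10 days → 12 August 1649 Julian.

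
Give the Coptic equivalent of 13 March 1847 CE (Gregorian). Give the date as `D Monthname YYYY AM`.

Julian Day Number of the source date = 2395734.
Converting JDN 2395734 to the Coptic calendar gives 5 Paremhat 1563 AM.

5 Paremhat 1563 AM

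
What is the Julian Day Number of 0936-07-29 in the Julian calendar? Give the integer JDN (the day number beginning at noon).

2063142

Equivalently 3 August 936 (proleptic Gregorian).
JDN 2400001 is 17 November 1858 CE (Gregorian), MJD 0; the target day is −336859 days from there, so JDN = 2063142.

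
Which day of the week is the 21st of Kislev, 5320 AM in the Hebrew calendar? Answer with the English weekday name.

Equivalently 1 December 1559 Gregorian, JDN 2290807.
2290807 ≡ 1 (mod 7); counting from Monday = 0 gives Tuesday.

Tuesday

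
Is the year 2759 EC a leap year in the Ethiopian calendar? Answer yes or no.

2759 mod 4 = 3; in the Ethiopian calendar a year is leap when year mod 4 = 3, so it is a leap year.

yes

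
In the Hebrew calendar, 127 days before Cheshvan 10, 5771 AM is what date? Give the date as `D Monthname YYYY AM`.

1 Tammuz 5770 AM

JDN of Cheshvan 10, 5771 AM = 2455488.
2455488 − 127 = 2455361.
JDN 2455361 in the Hebrew calendar is 1 Tammuz 5770 AM.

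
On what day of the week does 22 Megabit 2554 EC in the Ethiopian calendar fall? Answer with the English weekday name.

In the Gregorian calendar this is 4 April 2562 (JDN 2656905).
JDN 2656905 mod 7 = 6, and JDN 0 was a Monday, so this is a Sunday.

Sunday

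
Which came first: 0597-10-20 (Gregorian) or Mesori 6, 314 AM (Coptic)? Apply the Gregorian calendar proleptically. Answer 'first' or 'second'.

first

Converting both to JDN: 1939403 vs 1939688; the smaller is the first.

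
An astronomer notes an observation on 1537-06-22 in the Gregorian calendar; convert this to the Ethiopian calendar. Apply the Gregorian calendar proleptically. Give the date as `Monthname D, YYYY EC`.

Julian Day Number of the source date = 2282610.
Converting JDN 2282610 to the Ethiopian calendar gives 18 Sene 1529 EC.

Sene 18, 1529 EC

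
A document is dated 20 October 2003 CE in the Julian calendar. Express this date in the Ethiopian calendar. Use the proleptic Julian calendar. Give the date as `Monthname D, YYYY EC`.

Tikimt 22, 1996 EC

Both dates share Julian Day Number 2452946; in the Ethiopian calendar that is 22 Tikimt 1996 EC.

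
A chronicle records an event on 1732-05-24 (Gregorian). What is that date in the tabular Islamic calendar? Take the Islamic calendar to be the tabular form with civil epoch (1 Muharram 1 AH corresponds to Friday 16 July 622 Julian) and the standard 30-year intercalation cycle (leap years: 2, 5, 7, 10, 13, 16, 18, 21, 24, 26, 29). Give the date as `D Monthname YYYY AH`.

29 Dhu al-Qa'dah 1144 AH

Both dates share Julian Day Number 2353804; in the tabular Islamic calendar that is 29 Dhu al-Qa'dah 1144 AH.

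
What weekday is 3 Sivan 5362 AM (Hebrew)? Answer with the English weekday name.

Equivalently 23 May 1602 Gregorian, JDN 2306321.
2306321 ≡ 3 (mod 7); counting from Monday = 0 gives Thursday.

Thursday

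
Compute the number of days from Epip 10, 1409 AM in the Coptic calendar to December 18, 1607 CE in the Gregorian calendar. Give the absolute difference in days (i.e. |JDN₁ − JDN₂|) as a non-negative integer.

31255

JDN of the first date = 2339611.
JDN of the second date = 2308356.
|2308356 − 2339611| = 31255.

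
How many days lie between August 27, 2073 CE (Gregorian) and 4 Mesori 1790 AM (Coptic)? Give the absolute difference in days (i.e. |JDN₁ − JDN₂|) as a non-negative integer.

First date → JDN 2478447; second date → JDN 2478795.
The interval is |2478447 − 2478795| = 348 days.

348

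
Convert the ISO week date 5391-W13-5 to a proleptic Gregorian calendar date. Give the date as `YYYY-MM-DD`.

ISO week 1 of 5391 is the week containing the first Thursday of 5391.
Week 13, day 5 (Friday) lands on 5391-04-01.

5391-04-01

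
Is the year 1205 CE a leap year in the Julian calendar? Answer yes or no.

no

1205 mod 4 = 1, so it is a common year in the Julian calendar.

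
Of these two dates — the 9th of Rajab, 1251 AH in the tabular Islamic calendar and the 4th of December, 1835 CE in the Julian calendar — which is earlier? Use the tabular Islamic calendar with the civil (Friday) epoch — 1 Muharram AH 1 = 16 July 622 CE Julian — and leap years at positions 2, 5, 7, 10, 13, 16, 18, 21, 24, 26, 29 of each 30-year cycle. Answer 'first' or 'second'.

first

The two dates have Julian Day Numbers 2391583 and 2391629 respectively.
Since 2391583 < 2391629, the first date comes first.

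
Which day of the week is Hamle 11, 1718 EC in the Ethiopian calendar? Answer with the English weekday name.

Tuesday

In the Gregorian calendar this is 16 July 1726 (JDN 2351665).
Since JDN mod 7 = 1 (0 = Monday), the day is Tuesday.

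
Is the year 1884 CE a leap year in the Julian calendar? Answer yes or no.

yes

1884 mod 4 = 0, so it is a leap year in the Julian calendar.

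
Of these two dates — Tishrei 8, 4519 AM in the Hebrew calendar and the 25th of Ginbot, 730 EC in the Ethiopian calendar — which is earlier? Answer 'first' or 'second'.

Converting both to JDN: 1998176 vs 1990752; the smaller is the second.

second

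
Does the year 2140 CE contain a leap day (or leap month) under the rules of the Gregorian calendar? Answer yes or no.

yes

2140 is divisible by 4 and not by 100, so it is a leap year.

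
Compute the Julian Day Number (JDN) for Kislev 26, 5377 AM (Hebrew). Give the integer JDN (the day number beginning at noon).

2311631

In the Gregorian calendar the same day is 5 December 1616.
JDN 2400001 is 17 November 1858 CE (Gregorian), MJD 0; the target day is −88370 days from there, so JDN = 2311631.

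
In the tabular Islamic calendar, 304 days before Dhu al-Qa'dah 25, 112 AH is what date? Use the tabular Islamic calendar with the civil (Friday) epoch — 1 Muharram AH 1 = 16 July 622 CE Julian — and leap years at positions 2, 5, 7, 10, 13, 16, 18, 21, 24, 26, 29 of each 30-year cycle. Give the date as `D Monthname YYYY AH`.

JDN of Dhu al-Qa'dah 25, 112 AH = 1988094.
1988094 − 304 = 1987790.
JDN 1987790 in the tabular Islamic calendar is 16 Muharram 112 AH.

16 Muharram 112 AH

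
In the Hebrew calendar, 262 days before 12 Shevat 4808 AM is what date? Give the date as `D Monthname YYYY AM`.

The starting date is JDN 2103870; 2103870 − 262 = 2103608.
JDN 2103608 corresponds to 15 Iyar 4807 AM.

15 Iyar 4807 AM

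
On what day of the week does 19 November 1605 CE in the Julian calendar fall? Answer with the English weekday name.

Tuesday

This is JDN 2307607 (29 November 1605 Gregorian).
JDN 2307607 mod 7 = 1, and JDN 0 was a Monday, so this is a Tuesday.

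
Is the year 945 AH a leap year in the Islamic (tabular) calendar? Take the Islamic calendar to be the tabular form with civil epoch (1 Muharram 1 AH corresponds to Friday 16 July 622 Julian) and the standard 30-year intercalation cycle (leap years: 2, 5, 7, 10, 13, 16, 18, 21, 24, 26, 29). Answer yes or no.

no

Year 945 AH is year 15 of its 30-year cycle; leap positions are 2, 5, 7, 10, 13, 16, 18, 21, 24, 26, 29, so it is a common year (354 days).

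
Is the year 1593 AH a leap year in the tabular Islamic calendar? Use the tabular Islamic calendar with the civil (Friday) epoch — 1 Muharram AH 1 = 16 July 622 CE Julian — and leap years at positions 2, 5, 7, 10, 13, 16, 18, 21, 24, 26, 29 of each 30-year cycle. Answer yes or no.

Year 1593 AH is year 3 of its 30-year cycle; leap positions are 2, 5, 7, 10, 13, 16, 18, 21, 24, 26, 29, so it is a common year (354 days).

no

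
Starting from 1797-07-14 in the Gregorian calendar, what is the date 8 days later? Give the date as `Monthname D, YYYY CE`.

July 22, 1797 CE

JDN of 1797-07-14 = 2377596.
2377596 + 8 = 2377604.
JDN 2377604 in the Gregorian calendar is July 22, 1797 CE.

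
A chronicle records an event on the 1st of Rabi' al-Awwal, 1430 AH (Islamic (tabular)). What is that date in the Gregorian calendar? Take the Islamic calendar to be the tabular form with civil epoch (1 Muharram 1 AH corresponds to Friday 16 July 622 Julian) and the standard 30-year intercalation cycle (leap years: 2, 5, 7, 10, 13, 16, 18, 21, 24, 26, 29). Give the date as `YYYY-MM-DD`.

Julian Day Number of the source date = 2454889.
Converting JDN 2454889 to the Gregorian calendar gives 26 February 2009 CE.

2009-02-26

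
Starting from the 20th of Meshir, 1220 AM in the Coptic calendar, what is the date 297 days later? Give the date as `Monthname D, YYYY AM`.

Koiak 12, 1221 AM

The starting date is JDN 2270439; 2270439 + 297 = 2270736.
JDN 2270736 corresponds to Koiak 12, 1221 AM.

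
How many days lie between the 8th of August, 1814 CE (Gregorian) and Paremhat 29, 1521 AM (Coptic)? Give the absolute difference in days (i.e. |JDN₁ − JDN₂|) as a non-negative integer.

3411

First date → JDN 2383829; second date → JDN 2380418.
The interval is |2383829 − 2380418| = 3411 days.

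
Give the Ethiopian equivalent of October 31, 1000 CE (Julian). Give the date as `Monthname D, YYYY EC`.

The source date corresponds to 6 November 1000 in the proleptic Gregorian calendar (JDN 2086612).
That day falls on 4 Hidar 993 EC in the Ethiopian calendar.

Hidar 4, 993 EC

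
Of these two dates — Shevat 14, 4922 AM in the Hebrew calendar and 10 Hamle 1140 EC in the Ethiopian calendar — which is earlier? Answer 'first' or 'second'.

The two dates have Julian Day Numbers 2145509 and 2140550 respectively.
Since 2140550 < 2145509, the second date comes first.

second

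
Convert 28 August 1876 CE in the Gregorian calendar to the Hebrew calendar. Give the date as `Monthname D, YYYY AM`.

Elul 8, 5636 AM

Julian Day Number of the source date = 2406495.
Converting JDN 2406495 to the Hebrew calendar gives 8 Elul 5636 AM.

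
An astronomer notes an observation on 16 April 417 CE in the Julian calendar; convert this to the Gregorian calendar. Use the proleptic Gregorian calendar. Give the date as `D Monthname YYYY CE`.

17 April 417 CE

The Julian–Gregorian offset here is 1 day (Julian trailing).
16 April 417 Julian + 1 day → 17 April 417 Gregorian.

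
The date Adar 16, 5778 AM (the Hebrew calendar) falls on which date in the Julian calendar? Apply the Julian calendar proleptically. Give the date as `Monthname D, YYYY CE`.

February 18, 2018 CE

Both dates share Julian Day Number 2458181; in the Julian calendar that is 18 February 2018 CE.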